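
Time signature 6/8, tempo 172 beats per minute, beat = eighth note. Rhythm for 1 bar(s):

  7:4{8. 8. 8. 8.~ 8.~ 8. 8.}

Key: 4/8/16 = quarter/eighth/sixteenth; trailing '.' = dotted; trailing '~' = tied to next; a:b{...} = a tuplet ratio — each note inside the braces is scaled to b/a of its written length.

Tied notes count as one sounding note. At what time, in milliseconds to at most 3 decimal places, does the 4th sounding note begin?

1. 0.0ms @ 0 + 299.003ms (6/7)
2. 299.003ms @ 6/7 + 299.003ms (6/7)
3. 598.007ms @ 12/7 + 299.003ms (6/7)
4. 897.01ms @ 18/7 + 897.01ms (18/7)
5. 1794.02ms @ 36/7 + 299.003ms (6/7)

note 4 onset = 18/7b = 897.01ms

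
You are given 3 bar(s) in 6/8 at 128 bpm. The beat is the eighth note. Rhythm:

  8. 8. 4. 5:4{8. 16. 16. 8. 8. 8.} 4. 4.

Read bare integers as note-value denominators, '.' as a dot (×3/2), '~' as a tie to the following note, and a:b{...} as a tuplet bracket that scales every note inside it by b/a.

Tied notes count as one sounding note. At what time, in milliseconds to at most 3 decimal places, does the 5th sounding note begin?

1. 0.0ms @ 0 + 703.125ms (3/2)
2. 703.125ms @ 3/2 + 703.125ms (3/2)
3. 1406.25ms @ 3 + 1406.25ms (3)
4. 2812.5ms @ 6 + 562.5ms (6/5)
5. 3375.0ms @ 36/5 + 281.25ms (3/5)
6. 3656.25ms @ 39/5 + 281.25ms (3/5)
7. 3937.5ms @ 42/5 + 562.5ms (6/5)
8. 4500.0ms @ 48/5 + 562.5ms (6/5)
9. 5062.5ms @ 54/5 + 562.5ms (6/5)
10. 5625.0ms @ 12 + 1406.25ms (3)
11. 7031.25ms @ 15 + 1406.25ms (3)

note 5 onset = 36/5b = 3375.0ms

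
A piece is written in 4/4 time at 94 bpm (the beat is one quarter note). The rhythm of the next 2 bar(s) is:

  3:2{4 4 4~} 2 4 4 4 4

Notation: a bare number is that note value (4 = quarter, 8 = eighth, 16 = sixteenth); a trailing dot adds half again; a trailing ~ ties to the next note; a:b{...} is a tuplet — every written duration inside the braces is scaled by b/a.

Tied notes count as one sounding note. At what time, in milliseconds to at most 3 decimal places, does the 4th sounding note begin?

1. 0.0ms @ 0 + 425.532ms (2/3)
2. 425.532ms @ 2/3 + 425.532ms (2/3)
3. 851.064ms @ 4/3 + 1702.128ms (8/3)
4. 2553.191ms @ 4 + 638.298ms (1)
5. 3191.489ms @ 5 + 638.298ms (1)
6. 3829.787ms @ 6 + 638.298ms (1)
7. 4468.085ms @ 7 + 638.298ms (1)

note 4 onset = 4b = 2553.191ms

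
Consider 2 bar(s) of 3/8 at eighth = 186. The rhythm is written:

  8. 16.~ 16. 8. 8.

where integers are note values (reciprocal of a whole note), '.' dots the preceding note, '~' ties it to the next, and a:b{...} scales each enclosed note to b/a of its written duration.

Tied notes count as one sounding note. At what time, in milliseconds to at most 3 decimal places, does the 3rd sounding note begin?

note 3 onset = 3b = 967.742ms

1. 0.0ms @ 0 + 483.871ms (3/2)
2. 483.871ms @ 3/2 + 483.871ms (3/2)
3. 967.742ms @ 3 + 483.871ms (3/2)
4. 1451.613ms @ 9/2 + 483.871ms (3/2)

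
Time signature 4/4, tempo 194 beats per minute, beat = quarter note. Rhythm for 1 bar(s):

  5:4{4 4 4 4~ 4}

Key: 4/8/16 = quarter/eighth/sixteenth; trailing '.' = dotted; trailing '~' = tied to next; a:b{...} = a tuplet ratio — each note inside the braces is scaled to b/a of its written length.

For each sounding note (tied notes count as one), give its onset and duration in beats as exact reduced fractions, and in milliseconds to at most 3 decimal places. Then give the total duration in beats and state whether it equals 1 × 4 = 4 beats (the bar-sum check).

1) 0.0ms=0b +247.423ms=4/5b
2) 247.423ms=4/5b +247.423ms=4/5b
3) 494.845ms=8/5b +247.423ms=4/5b
4) 742.268ms=12/5b +494.845ms=8/5b
Σ=4b of 4 (194bpm 4/4) — PASS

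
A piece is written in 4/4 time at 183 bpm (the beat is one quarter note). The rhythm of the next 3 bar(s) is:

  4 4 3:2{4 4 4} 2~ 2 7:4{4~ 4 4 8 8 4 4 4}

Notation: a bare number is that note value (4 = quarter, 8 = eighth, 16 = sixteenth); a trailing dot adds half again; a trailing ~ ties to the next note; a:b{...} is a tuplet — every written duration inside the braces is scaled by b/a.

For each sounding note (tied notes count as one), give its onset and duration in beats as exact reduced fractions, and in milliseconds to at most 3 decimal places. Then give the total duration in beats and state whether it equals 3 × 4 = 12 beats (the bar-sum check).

1) 0.0ms=0b +327.869ms=1b
2) 327.869ms=1b +327.869ms=1b
3) 655.738ms=2b +218.579ms=2/3b
4) 874.317ms=8/3b +218.579ms=2/3b
5) 1092.896ms=10/3b +218.579ms=2/3b
6) 1311.475ms=4b +1311.475ms=4b
7) 2622.951ms=8b +374.707ms=8/7b
8) 2997.658ms=64/7b +187.354ms=4/7b
9) 3185.012ms=68/7b +93.677ms=2/7b
10) 3278.689ms=10b +93.677ms=2/7b
11) 3372.365ms=72/7b +187.354ms=4/7b
12) 3559.719ms=76/7b +187.354ms=4/7b
13) 3747.073ms=80/7b +187.354ms=4/7b
Σ=12b of 12 (183bpm 4/4) — PASS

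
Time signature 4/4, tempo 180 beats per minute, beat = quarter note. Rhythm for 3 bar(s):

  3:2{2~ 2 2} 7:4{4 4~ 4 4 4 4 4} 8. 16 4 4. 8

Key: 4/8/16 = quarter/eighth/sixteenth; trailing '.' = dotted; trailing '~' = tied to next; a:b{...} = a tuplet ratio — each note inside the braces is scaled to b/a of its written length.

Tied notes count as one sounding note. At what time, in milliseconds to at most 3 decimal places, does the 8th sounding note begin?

1. 0.0ms @ 0 + 888.889ms (8/3)
2. 888.889ms @ 8/3 + 444.444ms (4/3)
3. 1333.333ms @ 4 + 190.476ms (4/7)
4. 1523.81ms @ 32/7 + 380.952ms (8/7)
5. 1904.762ms @ 40/7 + 190.476ms (4/7)
6. 2095.238ms @ 44/7 + 190.476ms (4/7)
7. 2285.714ms @ 48/7 + 190.476ms (4/7)
8. 2476.19ms @ 52/7 + 190.476ms (4/7)
9. 2666.667ms @ 8 + 250.0ms (3/4)
10. 2916.667ms @ 35/4 + 83.333ms (1/4)
11. 3000.0ms @ 9 + 333.333ms (1)
12. 3333.333ms @ 10 + 500.0ms (3/2)
13. 3833.333ms @ 23/2 + 166.667ms (1/2)

note 8 onset = 52/7b = 2476.19ms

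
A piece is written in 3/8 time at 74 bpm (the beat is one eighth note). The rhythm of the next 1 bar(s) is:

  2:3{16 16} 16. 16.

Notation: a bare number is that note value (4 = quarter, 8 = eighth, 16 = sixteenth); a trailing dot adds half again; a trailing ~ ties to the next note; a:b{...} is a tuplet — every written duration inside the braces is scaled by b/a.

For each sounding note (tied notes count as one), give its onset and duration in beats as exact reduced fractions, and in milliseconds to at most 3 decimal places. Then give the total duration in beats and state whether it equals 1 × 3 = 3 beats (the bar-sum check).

1) 0.0ms=0b +608.108ms=3/4b
2) 608.108ms=3/4b +608.108ms=3/4b
3) 1216.216ms=3/2b +608.108ms=3/4b
4) 1824.324ms=9/4b +608.108ms=3/4b
Σ=3b of 3 (74bpm 3/8) — PASS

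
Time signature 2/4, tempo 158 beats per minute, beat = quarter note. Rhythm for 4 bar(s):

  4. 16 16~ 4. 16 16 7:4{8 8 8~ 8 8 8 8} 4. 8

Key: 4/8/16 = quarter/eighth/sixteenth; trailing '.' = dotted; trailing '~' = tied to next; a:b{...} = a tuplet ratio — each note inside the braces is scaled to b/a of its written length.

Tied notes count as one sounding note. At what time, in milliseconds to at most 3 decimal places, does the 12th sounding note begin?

1. 0.0ms @ 0 + 569.62ms (3/2)
2. 569.62ms @ 3/2 + 94.937ms (1/4)
3. 664.557ms @ 7/4 + 664.557ms (7/4)
4. 1329.114ms @ 7/2 + 94.937ms (1/4)
5. 1424.051ms @ 15/4 + 94.937ms (1/4)
6. 1518.987ms @ 4 + 108.499ms (2/7)
7. 1627.486ms @ 30/7 + 108.499ms (2/7)
8. 1735.986ms @ 32/7 + 216.998ms (4/7)
9. 1952.984ms @ 36/7 + 108.499ms (2/7)
10. 2061.483ms @ 38/7 + 108.499ms (2/7)
11. 2169.982ms @ 40/7 + 108.499ms (2/7)
12. 2278.481ms @ 6 + 569.62ms (3/2)
13. 2848.101ms @ 15/2 + 189.873ms (1/2)

note 12 onset = 6b = 2278.481ms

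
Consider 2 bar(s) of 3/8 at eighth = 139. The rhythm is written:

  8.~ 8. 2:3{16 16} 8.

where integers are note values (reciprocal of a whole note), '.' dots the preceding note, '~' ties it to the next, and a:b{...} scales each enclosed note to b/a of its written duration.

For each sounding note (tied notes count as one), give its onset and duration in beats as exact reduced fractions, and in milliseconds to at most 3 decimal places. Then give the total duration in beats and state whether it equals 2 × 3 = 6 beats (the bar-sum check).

1) 0.0ms=0b +1294.964ms=3b
2) 1294.964ms=3b +323.741ms=3/4b
3) 1618.705ms=15/4b +323.741ms=3/4b
4) 1942.446ms=9/2b +647.482ms=3/2b
Σ=6b of 6 (139bpm 3/8) — PASS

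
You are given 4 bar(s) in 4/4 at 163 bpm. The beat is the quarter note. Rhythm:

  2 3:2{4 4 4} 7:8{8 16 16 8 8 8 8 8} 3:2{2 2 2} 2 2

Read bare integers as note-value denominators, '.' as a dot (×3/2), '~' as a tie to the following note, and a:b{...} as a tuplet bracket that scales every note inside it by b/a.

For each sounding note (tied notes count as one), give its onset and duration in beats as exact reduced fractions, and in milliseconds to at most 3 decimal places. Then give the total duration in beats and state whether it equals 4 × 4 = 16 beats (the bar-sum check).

1) 0.0ms=0b +736.196ms=2b
2) 736.196ms=2b +245.399ms=2/3b
3) 981.595ms=8/3b +245.399ms=2/3b
4) 1226.994ms=10/3b +245.399ms=2/3b
5) 1472.393ms=4b +210.342ms=4/7b
6) 1682.734ms=32/7b +105.171ms=2/7b
7) 1787.905ms=34/7b +105.171ms=2/7b
8) 1893.076ms=36/7b +210.342ms=4/7b
9) 2103.418ms=40/7b +210.342ms=4/7b
10) 2313.76ms=44/7b +210.342ms=4/7b
11) 2524.102ms=48/7b +210.342ms=4/7b
12) 2734.443ms=52/7b +210.342ms=4/7b
13) 2944.785ms=8b +490.798ms=4/3b
14) 3435.583ms=28/3b +490.798ms=4/3b
15) 3926.38ms=32/3b +490.798ms=4/3b
16) 4417.178ms=12b +736.196ms=2b
17) 5153.374ms=14b +736.196ms=2b
Σ=16b of 16 (163bpm 4/4) — PASS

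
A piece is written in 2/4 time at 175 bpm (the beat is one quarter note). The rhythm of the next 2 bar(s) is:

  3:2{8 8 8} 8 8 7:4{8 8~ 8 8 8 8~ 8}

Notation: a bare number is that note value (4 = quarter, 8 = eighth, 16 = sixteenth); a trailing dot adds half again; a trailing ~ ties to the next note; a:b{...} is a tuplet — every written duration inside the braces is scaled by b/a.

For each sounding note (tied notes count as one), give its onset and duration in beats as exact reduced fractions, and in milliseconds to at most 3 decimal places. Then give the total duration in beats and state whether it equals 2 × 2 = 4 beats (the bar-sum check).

1) 0.0ms=0b +114.286ms=1/3b
2) 114.286ms=1/3b +114.286ms=1/3b
3) 228.571ms=2/3b +114.286ms=1/3b
4) 342.857ms=1b +171.429ms=1/2b
5) 514.286ms=3/2b +171.429ms=1/2b
6) 685.714ms=2b +97.959ms=2/7b
7) 783.673ms=16/7b +195.918ms=4/7b
8) 979.592ms=20/7b +97.959ms=2/7b
9) 1077.551ms=22/7b +97.959ms=2/7b
10) 1175.51ms=24/7b +195.918ms=4/7b
Σ=4b of 4 (175bpm 2/4) — PASS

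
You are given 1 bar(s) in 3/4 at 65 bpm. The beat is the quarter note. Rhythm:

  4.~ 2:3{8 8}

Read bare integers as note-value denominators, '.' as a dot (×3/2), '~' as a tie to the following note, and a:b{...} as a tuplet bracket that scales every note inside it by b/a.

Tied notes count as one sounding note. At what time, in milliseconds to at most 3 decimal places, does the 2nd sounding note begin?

note 2 onset = 9/4b = 2076.923ms

1. 0.0ms @ 0 + 2076.923ms (9/4)
2. 2076.923ms @ 9/4 + 692.308ms (3/4)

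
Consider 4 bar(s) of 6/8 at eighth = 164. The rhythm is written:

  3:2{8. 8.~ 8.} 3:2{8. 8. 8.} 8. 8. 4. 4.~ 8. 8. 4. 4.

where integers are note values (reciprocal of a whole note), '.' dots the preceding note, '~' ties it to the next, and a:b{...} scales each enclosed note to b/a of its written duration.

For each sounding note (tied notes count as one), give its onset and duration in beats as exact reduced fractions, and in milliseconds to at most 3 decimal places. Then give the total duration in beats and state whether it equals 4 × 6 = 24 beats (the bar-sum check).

1) 0.0ms=0b +365.854ms=1b
2) 365.854ms=1b +731.707ms=2b
3) 1097.561ms=3b +365.854ms=1b
4) 1463.415ms=4b +365.854ms=1b
5) 1829.268ms=5b +365.854ms=1b
6) 2195.122ms=6b +548.78ms=3/2b
7) 2743.902ms=15/2b +548.78ms=3/2b
8) 3292.683ms=9b +1097.561ms=3b
9) 4390.244ms=12b +1646.341ms=9/2b
10) 6036.585ms=33/2b +548.78ms=3/2b
11) 6585.366ms=18b +1097.561ms=3b
12) 7682.927ms=21b +1097.561ms=3b
Σ=24b of 24 (164bpm 6/8) — PASS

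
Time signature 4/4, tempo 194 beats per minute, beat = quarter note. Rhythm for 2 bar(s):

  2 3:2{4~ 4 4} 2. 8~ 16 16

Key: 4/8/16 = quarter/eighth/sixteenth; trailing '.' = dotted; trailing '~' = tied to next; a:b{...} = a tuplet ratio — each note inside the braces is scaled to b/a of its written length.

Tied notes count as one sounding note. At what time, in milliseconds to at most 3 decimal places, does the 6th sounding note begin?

note 6 onset = 31/4b = 2396.907ms

1. 0.0ms @ 0 + 618.557ms (2)
2. 618.557ms @ 2 + 412.371ms (4/3)
3. 1030.928ms @ 10/3 + 206.186ms (2/3)
4. 1237.113ms @ 4 + 927.835ms (3)
5. 2164.948ms @ 7 + 231.959ms (3/4)
6. 2396.907ms @ 31/4 + 77.32ms (1/4)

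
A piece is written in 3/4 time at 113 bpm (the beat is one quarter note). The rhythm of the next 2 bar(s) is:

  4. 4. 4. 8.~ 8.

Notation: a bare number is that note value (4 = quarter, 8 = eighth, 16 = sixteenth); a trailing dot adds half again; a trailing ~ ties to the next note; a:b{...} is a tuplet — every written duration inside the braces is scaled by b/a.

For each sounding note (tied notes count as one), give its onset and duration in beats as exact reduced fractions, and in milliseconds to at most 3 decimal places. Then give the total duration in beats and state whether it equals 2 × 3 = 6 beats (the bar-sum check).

1) 0.0ms=0b +796.46ms=3/2b
2) 796.46ms=3/2b +796.46ms=3/2b
3) 1592.92ms=3b +796.46ms=3/2b
4) 2389.381ms=9/2b +796.46ms=3/2b
Σ=6b of 6 (113bpm 3/4) — PASS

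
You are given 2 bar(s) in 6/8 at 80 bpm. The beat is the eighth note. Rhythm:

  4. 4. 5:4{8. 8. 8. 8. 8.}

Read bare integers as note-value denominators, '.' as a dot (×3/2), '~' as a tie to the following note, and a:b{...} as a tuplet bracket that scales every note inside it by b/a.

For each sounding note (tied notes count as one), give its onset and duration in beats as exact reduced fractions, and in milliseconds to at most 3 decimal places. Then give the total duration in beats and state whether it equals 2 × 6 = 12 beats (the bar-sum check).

1) 0.0ms=0b +2250.0ms=3b
2) 2250.0ms=3b +2250.0ms=3b
3) 4500.0ms=6b +900.0ms=6/5b
4) 5400.0ms=36/5b +900.0ms=6/5b
5) 6300.0ms=42/5b +900.0ms=6/5b
6) 7200.0ms=48/5b +900.0ms=6/5b
7) 8100.0ms=54/5b +900.0ms=6/5b
Σ=12b of 12 (80bpm 6/8) — PASS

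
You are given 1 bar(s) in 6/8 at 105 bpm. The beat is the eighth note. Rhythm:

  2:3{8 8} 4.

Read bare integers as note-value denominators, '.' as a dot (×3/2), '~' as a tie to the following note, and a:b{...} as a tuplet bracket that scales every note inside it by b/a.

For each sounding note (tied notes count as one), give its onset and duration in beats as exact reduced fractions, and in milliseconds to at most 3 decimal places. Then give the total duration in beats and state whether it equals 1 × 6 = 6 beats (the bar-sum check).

1) 0.0ms=0b +857.143ms=3/2b
2) 857.143ms=3/2b +857.143ms=3/2b
3) 1714.286ms=3b +1714.286ms=3b
Σ=6b of 6 (105bpm 6/8) — PASS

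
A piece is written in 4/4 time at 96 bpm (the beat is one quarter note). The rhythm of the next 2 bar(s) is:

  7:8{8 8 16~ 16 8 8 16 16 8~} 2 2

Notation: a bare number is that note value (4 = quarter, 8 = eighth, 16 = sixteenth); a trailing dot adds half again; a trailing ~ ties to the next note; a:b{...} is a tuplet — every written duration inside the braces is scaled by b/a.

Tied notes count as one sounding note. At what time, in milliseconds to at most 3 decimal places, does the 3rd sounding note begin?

note 3 onset = 8/7b = 714.286ms

1. 0.0ms @ 0 + 357.143ms (4/7)
2. 357.143ms @ 4/7 + 357.143ms (4/7)
3. 714.286ms @ 8/7 + 357.143ms (4/7)
4. 1071.429ms @ 12/7 + 357.143ms (4/7)
5. 1428.571ms @ 16/7 + 357.143ms (4/7)
6. 1785.714ms @ 20/7 + 178.571ms (2/7)
7. 1964.286ms @ 22/7 + 178.571ms (2/7)
8. 2142.857ms @ 24/7 + 1607.143ms (18/7)
9. 3750.0ms @ 6 + 1250.0ms (2)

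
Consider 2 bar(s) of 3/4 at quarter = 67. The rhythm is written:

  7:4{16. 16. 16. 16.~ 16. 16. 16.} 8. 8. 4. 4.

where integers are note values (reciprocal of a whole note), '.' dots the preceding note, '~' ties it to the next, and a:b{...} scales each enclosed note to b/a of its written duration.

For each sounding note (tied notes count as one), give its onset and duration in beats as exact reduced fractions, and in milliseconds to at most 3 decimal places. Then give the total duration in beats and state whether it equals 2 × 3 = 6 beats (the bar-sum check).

1) 0.0ms=0b +191.898ms=3/14b
2) 191.898ms=3/14b +191.898ms=3/14b
3) 383.795ms=3/7b +191.898ms=3/14b
4) 575.693ms=9/14b +383.795ms=3/7b
5) 959.488ms=15/14b +191.898ms=3/14b
6) 1151.386ms=9/7b +191.898ms=3/14b
7) 1343.284ms=3/2b +671.642ms=3/4b
8) 2014.925ms=9/4b +671.642ms=3/4b
9) 2686.567ms=3b +1343.284ms=3/2b
10) 4029.851ms=9/2b +1343.284ms=3/2b
Σ=6b of 6 (67bpm 3/4) — PASS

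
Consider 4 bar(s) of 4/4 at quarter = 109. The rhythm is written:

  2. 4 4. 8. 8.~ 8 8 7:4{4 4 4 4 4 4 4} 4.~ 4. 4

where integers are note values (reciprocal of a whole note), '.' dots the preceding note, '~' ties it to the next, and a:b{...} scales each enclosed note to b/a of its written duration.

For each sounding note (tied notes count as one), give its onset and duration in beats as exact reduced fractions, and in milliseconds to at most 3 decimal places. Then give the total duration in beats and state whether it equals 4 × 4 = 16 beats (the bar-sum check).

1) 0.0ms=0b +1651.376ms=3b
2) 1651.376ms=3b +550.459ms=1b
3) 2201.835ms=4b +825.688ms=3/2b
4) 3027.523ms=11/2b +412.844ms=3/4b
5) 3440.367ms=25/4b +688.073ms=5/4b
6) 4128.44ms=15/2b +275.229ms=1/2b
7) 4403.67ms=8b +314.548ms=4/7b
8) 4718.218ms=60/7b +314.548ms=4/7b
9) 5032.765ms=64/7b +314.548ms=4/7b
10) 5347.313ms=68/7b +314.548ms=4/7b
11) 5661.861ms=72/7b +314.548ms=4/7b
12) 5976.409ms=76/7b +314.548ms=4/7b
13) 6290.957ms=80/7b +314.548ms=4/7b
14) 6605.505ms=12b +1651.376ms=3b
15) 8256.881ms=15b +550.459ms=1b
Σ=16b of 16 (109bpm 4/4) — PASS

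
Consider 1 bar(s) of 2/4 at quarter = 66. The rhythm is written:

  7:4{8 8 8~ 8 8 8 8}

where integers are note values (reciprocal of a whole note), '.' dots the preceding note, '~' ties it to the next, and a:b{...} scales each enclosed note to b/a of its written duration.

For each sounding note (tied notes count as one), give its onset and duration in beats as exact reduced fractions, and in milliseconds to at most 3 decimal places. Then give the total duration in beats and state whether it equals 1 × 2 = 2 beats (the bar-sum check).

1) 0.0ms=0b +259.74ms=2/7b
2) 259.74ms=2/7b +259.74ms=2/7b
3) 519.481ms=4/7b +519.481ms=4/7b
4) 1038.961ms=8/7b +259.74ms=2/7b
5) 1298.701ms=10/7b +259.74ms=2/7b
6) 1558.442ms=12/7b +259.74ms=2/7b
Σ=2b of 2 (66bpm 2/4) — PASS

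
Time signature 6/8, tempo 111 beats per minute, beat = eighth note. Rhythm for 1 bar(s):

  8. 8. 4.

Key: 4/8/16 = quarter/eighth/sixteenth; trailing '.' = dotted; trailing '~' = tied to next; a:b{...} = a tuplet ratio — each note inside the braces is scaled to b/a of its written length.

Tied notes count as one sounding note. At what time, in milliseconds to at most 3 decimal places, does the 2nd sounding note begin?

1. 0.0ms @ 0 + 810.811ms (3/2)
2. 810.811ms @ 3/2 + 810.811ms (3/2)
3. 1621.622ms @ 3 + 1621.622ms (3)

note 2 onset = 3/2b = 810.811ms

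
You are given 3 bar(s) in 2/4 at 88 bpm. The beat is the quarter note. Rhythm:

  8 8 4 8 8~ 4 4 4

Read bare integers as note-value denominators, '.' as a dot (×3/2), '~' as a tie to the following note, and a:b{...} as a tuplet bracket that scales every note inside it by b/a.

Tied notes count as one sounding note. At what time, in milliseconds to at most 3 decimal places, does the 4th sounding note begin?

note 4 onset = 2b = 1363.636ms

1. 0.0ms @ 0 + 340.909ms (1/2)
2. 340.909ms @ 1/2 + 340.909ms (1/2)
3. 681.818ms @ 1 + 681.818ms (1)
4. 1363.636ms @ 2 + 340.909ms (1/2)
5. 1704.545ms @ 5/2 + 1022.727ms (3/2)
6. 2727.273ms @ 4 + 681.818ms (1)
7. 3409.091ms @ 5 + 681.818ms (1)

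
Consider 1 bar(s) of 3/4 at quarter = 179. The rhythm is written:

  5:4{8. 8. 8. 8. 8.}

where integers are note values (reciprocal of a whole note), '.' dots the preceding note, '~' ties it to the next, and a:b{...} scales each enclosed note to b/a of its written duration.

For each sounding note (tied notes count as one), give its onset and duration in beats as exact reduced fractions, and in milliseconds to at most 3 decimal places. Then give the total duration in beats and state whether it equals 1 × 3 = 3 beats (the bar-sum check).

1) 0.0ms=0b +201.117ms=3/5b
2) 201.117ms=3/5b +201.117ms=3/5b
3) 402.235ms=6/5b +201.117ms=3/5b
4) 603.352ms=9/5b +201.117ms=3/5b
5) 804.469ms=12/5b +201.117ms=3/5b
Σ=3b of 3 (179bpm 3/4) — PASS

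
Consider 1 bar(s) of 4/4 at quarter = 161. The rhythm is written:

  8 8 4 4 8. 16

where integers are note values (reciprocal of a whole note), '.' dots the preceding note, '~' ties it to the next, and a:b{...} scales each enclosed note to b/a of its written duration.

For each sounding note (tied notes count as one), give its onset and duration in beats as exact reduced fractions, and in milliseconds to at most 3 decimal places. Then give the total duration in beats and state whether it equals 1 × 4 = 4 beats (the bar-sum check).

1) 0.0ms=0b +186.335ms=1/2b
2) 186.335ms=1/2b +186.335ms=1/2b
3) 372.671ms=1b +372.671ms=1b
4) 745.342ms=2b +372.671ms=1b
5) 1118.012ms=3b +279.503ms=3/4b
6) 1397.516ms=15/4b +93.168ms=1/4b
Σ=4b of 4 (161bpm 4/4) — PASS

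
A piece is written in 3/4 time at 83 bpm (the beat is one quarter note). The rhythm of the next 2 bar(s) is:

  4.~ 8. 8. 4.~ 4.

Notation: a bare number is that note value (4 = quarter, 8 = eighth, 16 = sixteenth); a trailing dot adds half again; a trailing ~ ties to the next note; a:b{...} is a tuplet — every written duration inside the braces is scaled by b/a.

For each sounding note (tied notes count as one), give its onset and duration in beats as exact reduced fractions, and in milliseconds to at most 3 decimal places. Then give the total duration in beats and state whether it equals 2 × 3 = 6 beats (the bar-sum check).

1) 0.0ms=0b +1626.506ms=9/4b
2) 1626.506ms=9/4b +542.169ms=3/4b
3) 2168.675ms=3b +2168.675ms=3b
Σ=6b of 6 (83bpm 3/4) — PASS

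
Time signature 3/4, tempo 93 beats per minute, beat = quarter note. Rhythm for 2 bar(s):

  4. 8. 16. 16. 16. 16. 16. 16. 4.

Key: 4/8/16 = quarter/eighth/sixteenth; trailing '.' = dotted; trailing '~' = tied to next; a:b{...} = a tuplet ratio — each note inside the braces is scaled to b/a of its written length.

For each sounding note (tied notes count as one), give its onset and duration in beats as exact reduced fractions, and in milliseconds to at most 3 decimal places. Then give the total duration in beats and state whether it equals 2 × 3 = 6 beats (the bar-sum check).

1) 0.0ms=0b +967.742ms=3/2b
2) 967.742ms=3/2b +483.871ms=3/4b
3) 1451.613ms=9/4b +241.935ms=3/8b
4) 1693.548ms=21/8b +241.935ms=3/8b
5) 1935.484ms=3b +241.935ms=3/8b
6) 2177.419ms=27/8b +241.935ms=3/8b
7) 2419.355ms=15/4b +241.935ms=3/8b
8) 2661.29ms=33/8b +241.935ms=3/8b
9) 2903.226ms=9/2b +967.742ms=3/2b
Σ=6b of 6 (93bpm 3/4) — PASS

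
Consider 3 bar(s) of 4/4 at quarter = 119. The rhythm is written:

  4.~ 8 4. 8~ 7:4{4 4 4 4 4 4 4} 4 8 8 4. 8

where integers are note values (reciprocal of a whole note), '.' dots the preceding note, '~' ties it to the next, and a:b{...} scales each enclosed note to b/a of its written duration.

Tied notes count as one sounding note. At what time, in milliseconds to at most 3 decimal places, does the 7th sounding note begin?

note 7 onset = 44/7b = 3169.268ms

1. 0.0ms @ 0 + 1008.403ms (2)
2. 1008.403ms @ 2 + 756.303ms (3/2)
3. 1764.706ms @ 7/2 + 540.216ms (15/14)
4. 2304.922ms @ 32/7 + 288.115ms (4/7)
5. 2593.037ms @ 36/7 + 288.115ms (4/7)
6. 2881.152ms @ 40/7 + 288.115ms (4/7)
7. 3169.268ms @ 44/7 + 288.115ms (4/7)
8. 3457.383ms @ 48/7 + 288.115ms (4/7)
9. 3745.498ms @ 52/7 + 288.115ms (4/7)
10. 4033.613ms @ 8 + 504.202ms (1)
11. 4537.815ms @ 9 + 252.101ms (1/2)
12. 4789.916ms @ 19/2 + 252.101ms (1/2)
13. 5042.017ms @ 10 + 756.303ms (3/2)
14. 5798.319ms @ 23/2 + 252.101ms (1/2)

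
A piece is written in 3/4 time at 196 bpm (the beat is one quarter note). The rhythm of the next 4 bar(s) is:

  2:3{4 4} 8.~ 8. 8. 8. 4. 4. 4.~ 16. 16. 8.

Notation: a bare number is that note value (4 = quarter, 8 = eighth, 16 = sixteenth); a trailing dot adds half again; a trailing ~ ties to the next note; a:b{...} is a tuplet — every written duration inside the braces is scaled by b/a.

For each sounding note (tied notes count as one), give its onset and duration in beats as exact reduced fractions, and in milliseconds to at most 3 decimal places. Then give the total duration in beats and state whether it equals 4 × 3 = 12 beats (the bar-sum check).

1) 0.0ms=0b +459.184ms=3/2b
2) 459.184ms=3/2b +459.184ms=3/2b
3) 918.367ms=3b +459.184ms=3/2b
4) 1377.551ms=9/2b +229.592ms=3/4b
5) 1607.143ms=21/4b +229.592ms=3/4b
6) 1836.735ms=6b +459.184ms=3/2b
7) 2295.918ms=15/2b +459.184ms=3/2b
8) 2755.102ms=9b +573.98ms=15/8b
9) 3329.082ms=87/8b +114.796ms=3/8b
10) 3443.878ms=45/4b +229.592ms=3/4b
Σ=12b of 12 (196bpm 3/4) — PASS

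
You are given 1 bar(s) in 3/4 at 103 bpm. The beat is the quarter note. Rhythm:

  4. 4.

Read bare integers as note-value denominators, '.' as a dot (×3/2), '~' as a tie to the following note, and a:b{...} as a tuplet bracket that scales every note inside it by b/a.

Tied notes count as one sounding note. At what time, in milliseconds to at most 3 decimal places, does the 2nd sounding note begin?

1. 0.0ms @ 0 + 873.786ms (3/2)
2. 873.786ms @ 3/2 + 873.786ms (3/2)

note 2 onset = 3/2b = 873.786ms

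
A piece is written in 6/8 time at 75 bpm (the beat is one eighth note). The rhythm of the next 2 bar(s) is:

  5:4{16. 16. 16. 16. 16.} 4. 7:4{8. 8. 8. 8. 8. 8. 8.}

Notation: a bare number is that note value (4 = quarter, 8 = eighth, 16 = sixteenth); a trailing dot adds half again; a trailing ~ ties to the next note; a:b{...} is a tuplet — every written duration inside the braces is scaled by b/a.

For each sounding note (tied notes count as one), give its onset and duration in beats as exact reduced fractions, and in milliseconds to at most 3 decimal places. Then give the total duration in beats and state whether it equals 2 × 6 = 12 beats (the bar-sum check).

1) 0.0ms=0b +480.0ms=3/5b
2) 480.0ms=3/5b +480.0ms=3/5b
3) 960.0ms=6/5b +480.0ms=3/5b
4) 1440.0ms=9/5b +480.0ms=3/5b
5) 1920.0ms=12/5b +480.0ms=3/5b
6) 2400.0ms=3b +2400.0ms=3b
7) 4800.0ms=6b +685.714ms=6/7b
8) 5485.714ms=48/7b +685.714ms=6/7b
9) 6171.429ms=54/7b +685.714ms=6/7b
10) 6857.143ms=60/7b +685.714ms=6/7b
11) 7542.857ms=66/7b +685.714ms=6/7b
12) 8228.571ms=72/7b +685.714ms=6/7b
13) 8914.286ms=78/7b +685.714ms=6/7b
Σ=12b of 12 (75bpm 6/8) — PASS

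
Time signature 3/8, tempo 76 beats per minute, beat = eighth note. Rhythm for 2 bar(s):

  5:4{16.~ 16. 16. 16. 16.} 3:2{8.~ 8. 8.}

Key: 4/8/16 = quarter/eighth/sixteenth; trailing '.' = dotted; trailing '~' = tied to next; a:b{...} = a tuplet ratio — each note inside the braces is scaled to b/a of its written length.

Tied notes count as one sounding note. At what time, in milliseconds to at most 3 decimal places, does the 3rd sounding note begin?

note 3 onset = 9/5b = 1421.053ms

1. 0.0ms @ 0 + 947.368ms (6/5)
2. 947.368ms @ 6/5 + 473.684ms (3/5)
3. 1421.053ms @ 9/5 + 473.684ms (3/5)
4. 1894.737ms @ 12/5 + 473.684ms (3/5)
5. 2368.421ms @ 3 + 1578.947ms (2)
6. 3947.368ms @ 5 + 789.474ms (1)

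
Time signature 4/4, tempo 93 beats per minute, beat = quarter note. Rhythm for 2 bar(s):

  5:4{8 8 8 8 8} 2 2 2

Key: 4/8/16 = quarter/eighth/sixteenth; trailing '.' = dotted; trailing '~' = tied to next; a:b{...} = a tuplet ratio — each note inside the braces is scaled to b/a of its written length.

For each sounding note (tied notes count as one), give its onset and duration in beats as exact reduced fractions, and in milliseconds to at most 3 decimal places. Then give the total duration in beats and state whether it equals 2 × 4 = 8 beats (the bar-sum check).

1) 0.0ms=0b +258.065ms=2/5b
2) 258.065ms=2/5b +258.065ms=2/5b
3) 516.129ms=4/5b +258.065ms=2/5b
4) 774.194ms=6/5b +258.065ms=2/5b
5) 1032.258ms=8/5b +258.065ms=2/5b
6) 1290.323ms=2b +1290.323ms=2b
7) 2580.645ms=4b +1290.323ms=2b
8) 3870.968ms=6b +1290.323ms=2b
Σ=8b of 8 (93bpm 4/4) — PASS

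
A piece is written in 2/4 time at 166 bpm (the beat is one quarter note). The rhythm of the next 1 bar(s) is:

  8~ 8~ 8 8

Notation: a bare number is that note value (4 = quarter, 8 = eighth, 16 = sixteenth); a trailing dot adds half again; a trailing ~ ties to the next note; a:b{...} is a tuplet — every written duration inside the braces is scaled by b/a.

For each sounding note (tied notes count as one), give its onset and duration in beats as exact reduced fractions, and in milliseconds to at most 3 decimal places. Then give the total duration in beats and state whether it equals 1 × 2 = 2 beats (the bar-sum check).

1) 0.0ms=0b +542.169ms=3/2b
2) 542.169ms=3/2b +180.723ms=1/2b
Σ=2b of 2 (166bpm 2/4) — PASS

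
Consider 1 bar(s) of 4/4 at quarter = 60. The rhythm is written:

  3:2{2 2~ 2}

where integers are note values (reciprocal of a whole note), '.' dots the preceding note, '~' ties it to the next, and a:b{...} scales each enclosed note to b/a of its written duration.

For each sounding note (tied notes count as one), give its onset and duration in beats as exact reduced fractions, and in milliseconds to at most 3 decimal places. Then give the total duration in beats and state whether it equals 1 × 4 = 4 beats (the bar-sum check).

1) 0.0ms=0b +1333.333ms=4/3b
2) 1333.333ms=4/3b +2666.667ms=8/3b
Σ=4b of 4 (60bpm 4/4) — PASS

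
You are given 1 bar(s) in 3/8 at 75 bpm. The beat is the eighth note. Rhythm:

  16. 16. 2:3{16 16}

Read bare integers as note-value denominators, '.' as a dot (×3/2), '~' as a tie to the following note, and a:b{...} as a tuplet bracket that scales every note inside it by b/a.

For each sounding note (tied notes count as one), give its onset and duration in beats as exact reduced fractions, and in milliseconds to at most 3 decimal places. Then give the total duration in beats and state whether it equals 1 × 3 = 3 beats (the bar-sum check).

1) 0.0ms=0b +600.0ms=3/4b
2) 600.0ms=3/4b +600.0ms=3/4b
3) 1200.0ms=3/2b +600.0ms=3/4b
4) 1800.0ms=9/4b +600.0ms=3/4b
Σ=3b of 3 (75bpm 3/8) — PASS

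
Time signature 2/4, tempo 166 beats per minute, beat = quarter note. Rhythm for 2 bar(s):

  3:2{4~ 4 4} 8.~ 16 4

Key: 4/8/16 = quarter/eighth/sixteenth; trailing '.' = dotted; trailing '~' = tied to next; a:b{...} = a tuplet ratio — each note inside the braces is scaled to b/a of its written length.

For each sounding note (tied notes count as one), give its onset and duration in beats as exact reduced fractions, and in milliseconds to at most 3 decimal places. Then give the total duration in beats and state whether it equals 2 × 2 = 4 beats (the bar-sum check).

1) 0.0ms=0b +481.928ms=4/3b
2) 481.928ms=4/3b +240.964ms=2/3b
3) 722.892ms=2b +361.446ms=1b
4) 1084.337ms=3b +361.446ms=1b
Σ=4b of 4 (166bpm 2/4) — PASS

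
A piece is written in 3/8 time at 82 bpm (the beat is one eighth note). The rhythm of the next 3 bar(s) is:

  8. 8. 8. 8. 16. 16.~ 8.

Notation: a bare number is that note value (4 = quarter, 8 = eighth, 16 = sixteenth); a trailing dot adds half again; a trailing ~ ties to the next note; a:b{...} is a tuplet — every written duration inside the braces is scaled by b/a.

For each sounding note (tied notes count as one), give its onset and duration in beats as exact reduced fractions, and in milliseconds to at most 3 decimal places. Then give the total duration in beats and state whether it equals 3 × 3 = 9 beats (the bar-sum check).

1) 0.0ms=0b +1097.561ms=3/2b
2) 1097.561ms=3/2b +1097.561ms=3/2b
3) 2195.122ms=3b +1097.561ms=3/2b
4) 3292.683ms=9/2b +1097.561ms=3/2b
5) 4390.244ms=6b +548.78ms=3/4b
6) 4939.024ms=27/4b +1646.341ms=9/4b
Σ=9b of 9 (82bpm 3/8) — PASS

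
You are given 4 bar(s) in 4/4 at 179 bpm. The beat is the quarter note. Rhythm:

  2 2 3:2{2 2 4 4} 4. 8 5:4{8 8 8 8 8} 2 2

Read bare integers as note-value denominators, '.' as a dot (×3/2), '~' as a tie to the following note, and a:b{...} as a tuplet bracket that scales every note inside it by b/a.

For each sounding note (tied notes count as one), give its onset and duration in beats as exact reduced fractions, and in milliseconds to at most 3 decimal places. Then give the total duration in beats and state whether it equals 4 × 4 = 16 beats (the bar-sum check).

1) 0.0ms=0b +670.391ms=2b
2) 670.391ms=2b +670.391ms=2b
3) 1340.782ms=4b +446.927ms=4/3b
4) 1787.709ms=16/3b +446.927ms=4/3b
5) 2234.637ms=20/3b +223.464ms=2/3b
6) 2458.101ms=22/3b +223.464ms=2/3b
7) 2681.564ms=8b +502.793ms=3/2b
8) 3184.358ms=19/2b +167.598ms=1/2b
9) 3351.955ms=10b +134.078ms=2/5b
10) 3486.034ms=52/5b +134.078ms=2/5b
11) 3620.112ms=54/5b +134.078ms=2/5b
12) 3754.19ms=56/5b +134.078ms=2/5b
13) 3888.268ms=58/5b +134.078ms=2/5b
14) 4022.346ms=12b +670.391ms=2b
15) 4692.737ms=14b +670.391ms=2b
Σ=16b of 16 (179bpm 4/4) — PASS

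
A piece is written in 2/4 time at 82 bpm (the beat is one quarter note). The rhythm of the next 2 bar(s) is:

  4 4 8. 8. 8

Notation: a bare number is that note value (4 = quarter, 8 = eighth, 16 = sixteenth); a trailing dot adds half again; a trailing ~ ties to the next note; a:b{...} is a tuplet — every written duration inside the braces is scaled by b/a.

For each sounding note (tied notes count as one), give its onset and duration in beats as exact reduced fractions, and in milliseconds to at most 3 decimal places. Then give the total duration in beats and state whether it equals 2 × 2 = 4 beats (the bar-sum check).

1) 0.0ms=0b +731.707ms=1b
2) 731.707ms=1b +731.707ms=1b
3) 1463.415ms=2b +548.78ms=3/4b
4) 2012.195ms=11/4b +548.78ms=3/4b
5) 2560.976ms=7/2b +365.854ms=1/2b
Σ=4b of 4 (82bpm 2/4) — PASS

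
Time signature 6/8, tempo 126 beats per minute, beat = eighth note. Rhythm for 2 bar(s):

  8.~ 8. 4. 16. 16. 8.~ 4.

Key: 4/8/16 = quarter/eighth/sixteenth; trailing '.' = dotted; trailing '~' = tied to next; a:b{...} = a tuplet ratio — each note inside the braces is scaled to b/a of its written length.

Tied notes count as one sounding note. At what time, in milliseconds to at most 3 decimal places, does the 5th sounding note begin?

1. 0.0ms @ 0 + 1428.571ms (3)
2. 1428.571ms @ 3 + 1428.571ms (3)
3. 2857.143ms @ 6 + 357.143ms (3/4)
4. 3214.286ms @ 27/4 + 357.143ms (3/4)
5. 3571.429ms @ 15/2 + 2142.857ms (9/2)

note 5 onset = 15/2b = 3571.429ms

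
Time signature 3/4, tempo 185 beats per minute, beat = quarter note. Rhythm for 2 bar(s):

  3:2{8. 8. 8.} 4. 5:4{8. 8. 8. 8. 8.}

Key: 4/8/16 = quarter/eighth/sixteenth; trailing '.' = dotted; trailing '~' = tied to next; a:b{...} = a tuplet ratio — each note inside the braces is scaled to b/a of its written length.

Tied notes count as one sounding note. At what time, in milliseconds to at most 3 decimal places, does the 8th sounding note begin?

1. 0.0ms @ 0 + 162.162ms (1/2)
2. 162.162ms @ 1/2 + 162.162ms (1/2)
3. 324.324ms @ 1 + 162.162ms (1/2)
4. 486.486ms @ 3/2 + 486.486ms (3/2)
5. 972.973ms @ 3 + 194.595ms (3/5)
6. 1167.568ms @ 18/5 + 194.595ms (3/5)
7. 1362.162ms @ 21/5 + 194.595ms (3/5)
8. 1556.757ms @ 24/5 + 194.595ms (3/5)
9. 1751.351ms @ 27/5 + 194.595ms (3/5)

note 8 onset = 24/5b = 1556.757ms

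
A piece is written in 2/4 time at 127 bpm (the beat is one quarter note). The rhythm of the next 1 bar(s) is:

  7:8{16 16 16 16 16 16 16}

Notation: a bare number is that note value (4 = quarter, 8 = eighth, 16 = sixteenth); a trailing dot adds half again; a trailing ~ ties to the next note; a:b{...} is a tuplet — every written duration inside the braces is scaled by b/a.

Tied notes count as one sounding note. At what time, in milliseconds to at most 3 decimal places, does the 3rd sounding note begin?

1. 0.0ms @ 0 + 134.983ms (2/7)
2. 134.983ms @ 2/7 + 134.983ms (2/7)
3. 269.966ms @ 4/7 + 134.983ms (2/7)
4. 404.949ms @ 6/7 + 134.983ms (2/7)
5. 539.933ms @ 8/7 + 134.983ms (2/7)
6. 674.916ms @ 10/7 + 134.983ms (2/7)
7. 809.899ms @ 12/7 + 134.983ms (2/7)

note 3 onset = 4/7b = 269.966ms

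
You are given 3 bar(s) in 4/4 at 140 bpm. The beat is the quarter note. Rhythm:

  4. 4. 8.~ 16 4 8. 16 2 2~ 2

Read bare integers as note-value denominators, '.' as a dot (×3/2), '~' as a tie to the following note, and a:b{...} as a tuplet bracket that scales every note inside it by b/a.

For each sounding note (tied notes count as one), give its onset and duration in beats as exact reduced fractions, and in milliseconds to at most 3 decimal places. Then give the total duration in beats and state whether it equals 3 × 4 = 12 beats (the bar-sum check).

1) 0.0ms=0b +642.857ms=3/2b
2) 642.857ms=3/2b +642.857ms=3/2b
3) 1285.714ms=3b +428.571ms=1b
4) 1714.286ms=4b +428.571ms=1b
5) 2142.857ms=5b +321.429ms=3/4b
6) 2464.286ms=23/4b +107.143ms=1/4b
7) 2571.429ms=6b +857.143ms=2b
8) 3428.571ms=8b +1714.286ms=4b
Σ=12b of 12 (140bpm 4/4) — PASS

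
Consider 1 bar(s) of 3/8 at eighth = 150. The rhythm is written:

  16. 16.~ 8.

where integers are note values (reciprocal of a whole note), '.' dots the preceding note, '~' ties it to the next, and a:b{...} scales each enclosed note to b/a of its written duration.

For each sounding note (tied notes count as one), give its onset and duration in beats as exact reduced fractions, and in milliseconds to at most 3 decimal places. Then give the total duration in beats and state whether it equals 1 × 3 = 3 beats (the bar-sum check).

1) 0.0ms=0b +300.0ms=3/4b
2) 300.0ms=3/4b +900.0ms=9/4b
Σ=3b of 3 (150bpm 3/8) — PASS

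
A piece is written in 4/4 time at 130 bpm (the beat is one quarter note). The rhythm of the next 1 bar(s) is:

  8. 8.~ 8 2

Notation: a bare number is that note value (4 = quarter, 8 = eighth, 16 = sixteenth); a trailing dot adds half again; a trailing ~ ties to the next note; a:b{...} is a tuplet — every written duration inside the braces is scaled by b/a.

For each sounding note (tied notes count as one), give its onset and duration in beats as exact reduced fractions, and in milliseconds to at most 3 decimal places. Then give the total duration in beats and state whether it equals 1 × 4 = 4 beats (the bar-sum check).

1) 0.0ms=0b +346.154ms=3/4b
2) 346.154ms=3/4b +576.923ms=5/4b
3) 923.077ms=2b +923.077ms=2b
Σ=4b of 4 (130bpm 4/4) — PASS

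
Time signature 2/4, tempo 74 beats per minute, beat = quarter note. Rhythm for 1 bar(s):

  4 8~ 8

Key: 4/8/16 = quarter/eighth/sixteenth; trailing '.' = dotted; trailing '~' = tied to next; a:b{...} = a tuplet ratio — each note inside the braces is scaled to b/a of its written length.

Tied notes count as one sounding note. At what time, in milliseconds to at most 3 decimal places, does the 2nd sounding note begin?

note 2 onset = 1b = 810.811ms

1. 0.0ms @ 0 + 810.811ms (1)
2. 810.811ms @ 1 + 810.811ms (1)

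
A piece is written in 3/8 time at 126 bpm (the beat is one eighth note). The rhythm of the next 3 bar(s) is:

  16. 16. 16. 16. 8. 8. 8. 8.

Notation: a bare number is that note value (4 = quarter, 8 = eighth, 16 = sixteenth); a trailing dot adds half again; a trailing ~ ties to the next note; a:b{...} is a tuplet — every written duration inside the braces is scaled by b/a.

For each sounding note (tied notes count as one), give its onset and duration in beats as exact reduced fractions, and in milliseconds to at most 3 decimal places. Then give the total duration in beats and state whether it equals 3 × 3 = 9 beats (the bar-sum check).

1) 0.0ms=0b +357.143ms=3/4b
2) 357.143ms=3/4b +357.143ms=3/4b
3) 714.286ms=3/2b +357.143ms=3/4b
4) 1071.429ms=9/4b +357.143ms=3/4b
5) 1428.571ms=3b +714.286ms=3/2b
6) 2142.857ms=9/2b +714.286ms=3/2b
7) 2857.143ms=6b +714.286ms=3/2b
8) 3571.429ms=15/2b +714.286ms=3/2b
Σ=9b of 9 (126bpm 3/8) — PASS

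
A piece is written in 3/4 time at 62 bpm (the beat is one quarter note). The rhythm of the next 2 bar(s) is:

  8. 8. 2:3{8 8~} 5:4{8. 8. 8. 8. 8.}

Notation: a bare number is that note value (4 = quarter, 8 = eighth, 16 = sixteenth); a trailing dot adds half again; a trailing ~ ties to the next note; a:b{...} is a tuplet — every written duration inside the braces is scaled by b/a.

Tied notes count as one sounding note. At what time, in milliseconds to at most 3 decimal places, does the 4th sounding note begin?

note 4 onset = 9/4b = 2177.419ms

1. 0.0ms @ 0 + 725.806ms (3/4)
2. 725.806ms @ 3/4 + 725.806ms (3/4)
3. 1451.613ms @ 3/2 + 725.806ms (3/4)
4. 2177.419ms @ 9/4 + 1306.452ms (27/20)
5. 3483.871ms @ 18/5 + 580.645ms (3/5)
6. 4064.516ms @ 21/5 + 580.645ms (3/5)
7. 4645.161ms @ 24/5 + 580.645ms (3/5)
8. 5225.806ms @ 27/5 + 580.645ms (3/5)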